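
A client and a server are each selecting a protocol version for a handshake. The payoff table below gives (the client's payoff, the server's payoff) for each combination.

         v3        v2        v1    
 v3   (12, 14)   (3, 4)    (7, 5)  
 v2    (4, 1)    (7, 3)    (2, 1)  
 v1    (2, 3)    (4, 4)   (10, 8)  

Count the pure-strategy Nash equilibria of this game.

3

Both v3: the client gets 12 (best alternative 4); the server gets 14 (best alternative 5). Neither deviates — NE.
Both v2: the client gets 7 (best alternative 4); the server gets 3 (best alternative 1). Neither deviates — NE.
Both v1: the client gets 10 (best alternative 7); the server gets 8 (best alternative 4). Neither deviates — NE.
(v3, v2) is not a NE: the client would switch to v2 (7 > 3).
No other cell survives both best-response checks, so there are 3 pure NE.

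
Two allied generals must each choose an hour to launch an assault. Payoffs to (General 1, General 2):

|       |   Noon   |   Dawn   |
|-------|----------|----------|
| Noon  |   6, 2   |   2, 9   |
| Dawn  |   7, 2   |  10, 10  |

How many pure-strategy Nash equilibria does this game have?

Both Dawn: General 1 gets 10 (best alternative 2); General 2 gets 10 (best alternative 2). Neither deviates — NE.
Both Noon is not a NE: General 1 would switch to Dawn (7 > 6).
No other cell survives both best-response checks, so there is 1 pure NE.

1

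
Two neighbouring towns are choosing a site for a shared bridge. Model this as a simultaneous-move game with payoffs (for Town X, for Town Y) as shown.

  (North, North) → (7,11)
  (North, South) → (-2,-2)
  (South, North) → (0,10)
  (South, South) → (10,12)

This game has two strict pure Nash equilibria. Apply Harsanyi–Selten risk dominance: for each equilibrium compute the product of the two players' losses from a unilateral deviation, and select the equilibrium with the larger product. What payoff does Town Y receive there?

11

At both North: Town X loses 7 − 0 = 7 by deviating; Town Y loses 11 − (-2) = 13. Product = 7·13 = 91.
At both South: Town X loses 10 − (-2) = 12 by deviating; Town Y loses 12 − 10 = 2. Product = 12·2 = 24.
91 > 24, so both North is risk-dominant. Town Y's payoff there is 11.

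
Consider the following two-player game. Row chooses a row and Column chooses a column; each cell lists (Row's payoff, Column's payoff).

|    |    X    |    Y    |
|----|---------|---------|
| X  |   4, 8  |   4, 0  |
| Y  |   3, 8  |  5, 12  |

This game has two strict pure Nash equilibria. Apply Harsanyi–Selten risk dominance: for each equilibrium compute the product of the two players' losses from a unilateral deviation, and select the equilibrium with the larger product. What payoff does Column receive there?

8

At both X: Row loses 4 − 3 = 1 by deviating; Column loses 8 − 0 = 8. Product = 1·8 = 8.
At both Y: Row loses 5 − 4 = 1 by deviating; Column loses 12 − 8 = 4. Product = 1·4 = 4.
8 > 4, so both X is risk-dominant. Column's payoff there is 8.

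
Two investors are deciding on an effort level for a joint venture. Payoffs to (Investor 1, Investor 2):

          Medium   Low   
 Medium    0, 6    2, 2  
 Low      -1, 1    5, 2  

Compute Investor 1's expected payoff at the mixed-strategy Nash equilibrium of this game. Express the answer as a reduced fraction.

1/2

Investor 2 mixes with probability q on Medium, chosen so Investor 1 is indifferent: 0q + 2(1−q) = (-1)q + 5(1−q) gives q = 3/4.
Investor 1's expected payoff (from either row, since indifferent) is 0·3/4 + 2·1/4 = 1/2.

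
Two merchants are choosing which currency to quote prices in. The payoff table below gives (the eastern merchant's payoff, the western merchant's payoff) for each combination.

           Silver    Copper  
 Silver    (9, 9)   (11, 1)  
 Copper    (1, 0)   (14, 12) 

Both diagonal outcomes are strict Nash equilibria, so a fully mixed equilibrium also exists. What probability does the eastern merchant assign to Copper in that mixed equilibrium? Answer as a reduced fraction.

2/5

The eastern merchant's mix p on Silver must make the western merchant indifferent between Silver and Copper.
The western merchant's payoff from Silver: 9p + 0(1−p). From Copper: 1p + 12(1−p).
Set equal: 8p = 12(1−p) → p = 12/20 = 3/5.
Probability on Copper is 1 − 3/5 = 2/5.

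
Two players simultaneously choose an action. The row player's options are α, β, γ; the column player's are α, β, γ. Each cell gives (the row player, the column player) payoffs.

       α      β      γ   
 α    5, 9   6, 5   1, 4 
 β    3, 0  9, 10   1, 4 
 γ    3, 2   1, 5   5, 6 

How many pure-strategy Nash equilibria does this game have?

Both α: the row player gets 5 (best alternative 3); the column player gets 9 (best alternative 5). Neither deviates — NE.
Both β: the row player gets 9 (best alternative 6); the column player gets 10 (best alternative 4). Neither deviates — NE.
Both γ: the row player gets 5 (best alternative 1); the column player gets 6 (best alternative 5). Neither deviates — NE.
(β, α) is not a NE: the row player would switch to α (5 > 3).
No other cell survives both best-response checks, so there are 3 pure NE.

3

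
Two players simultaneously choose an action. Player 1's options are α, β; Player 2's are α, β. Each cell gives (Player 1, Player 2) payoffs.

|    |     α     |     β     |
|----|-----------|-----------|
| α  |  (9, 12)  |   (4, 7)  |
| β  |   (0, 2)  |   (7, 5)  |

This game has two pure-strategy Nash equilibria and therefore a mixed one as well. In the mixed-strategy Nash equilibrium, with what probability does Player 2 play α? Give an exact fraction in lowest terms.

1/4

Player 2's mix q on α must make Player 1 indifferent between α and β.
Player 1's payoff from α: 9q + 4(1−q). From β: 0q + 7(1−q).
Set equal: 9q = 3(1−q) → q = 3/12 = 1/4.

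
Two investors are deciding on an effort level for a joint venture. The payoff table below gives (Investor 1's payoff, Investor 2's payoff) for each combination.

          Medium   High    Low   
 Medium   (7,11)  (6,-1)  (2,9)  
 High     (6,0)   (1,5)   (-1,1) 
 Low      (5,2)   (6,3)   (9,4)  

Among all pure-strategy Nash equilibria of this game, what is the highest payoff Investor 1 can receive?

9

Both Medium is a pure NE (Investor 1: 7 ≥ 6; Investor 2: 11 ≥ 9). Investor 1 gets 7.
Both Low is a pure NE (Investor 1: 9 ≥ 2; Investor 2: 4 ≥ 3). Investor 1 gets 9.
Every other cell has a profitable deviation for at least one player. Highest of {7, 9} is 9.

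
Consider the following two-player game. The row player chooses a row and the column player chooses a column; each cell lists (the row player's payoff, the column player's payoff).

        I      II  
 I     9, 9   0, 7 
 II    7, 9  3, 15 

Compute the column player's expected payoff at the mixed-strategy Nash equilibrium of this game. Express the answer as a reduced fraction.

The row player mixes with probability p on I, chosen so the column player is indifferent: 9p + 9(1−p) = 7p + 15(1−p) gives p = 3/4.
The column player's expected payoff is 9·3/4 + 9·1/4 = 9.

9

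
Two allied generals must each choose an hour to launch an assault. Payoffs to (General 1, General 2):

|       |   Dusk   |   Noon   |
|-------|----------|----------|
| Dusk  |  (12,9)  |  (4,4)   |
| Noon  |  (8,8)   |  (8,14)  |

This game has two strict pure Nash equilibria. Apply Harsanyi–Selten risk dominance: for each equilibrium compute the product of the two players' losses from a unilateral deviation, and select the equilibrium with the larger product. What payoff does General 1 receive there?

8

At both Dusk: General 1 loses 12 − 8 = 4 by deviating; General 2 loses 9 − 4 = 5. Product = 4·5 = 20.
At both Noon: General 1 loses 8 − 4 = 4 by deviating; General 2 loses 14 − 8 = 6. Product = 4·6 = 24.
24 > 20, so both Noon is risk-dominant. General 1's payoff there is 8.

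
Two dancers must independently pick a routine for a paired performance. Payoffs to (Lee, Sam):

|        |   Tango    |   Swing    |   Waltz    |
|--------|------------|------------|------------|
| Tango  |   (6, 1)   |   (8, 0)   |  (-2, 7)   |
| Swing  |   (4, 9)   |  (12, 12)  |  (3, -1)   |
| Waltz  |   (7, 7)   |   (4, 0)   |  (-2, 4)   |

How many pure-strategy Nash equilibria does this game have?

Both Swing: Lee gets 12 (best alternative 8); Sam gets 12 (best alternative 9). Neither deviates — NE.
(Waltz, Tango): Lee gets 7 (best alternative 6); Sam gets 7 (best alternative 4). Neither deviates — NE.
Both Waltz is not a NE: Lee would switch to Swing (3 > -2).
No other cell survives both best-response checks, so there are 2 pure NE.

2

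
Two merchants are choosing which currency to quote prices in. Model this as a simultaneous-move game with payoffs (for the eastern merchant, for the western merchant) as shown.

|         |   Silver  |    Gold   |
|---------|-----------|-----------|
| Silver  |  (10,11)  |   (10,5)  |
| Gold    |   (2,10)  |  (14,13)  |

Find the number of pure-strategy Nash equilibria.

Both Silver: the eastern merchant gets 10 (best alternative 2); the western merchant gets 11 (best alternative 5). Neither deviates — NE.
Both Gold: the eastern merchant gets 14 (best alternative 10); the western merchant gets 13 (best alternative 10). Neither deviates — NE.
(Silver, Gold) is not a NE: the eastern merchant would switch to Gold (14 > 10).
No other cell survives both best-response checks, so there are 2 pure NE.

2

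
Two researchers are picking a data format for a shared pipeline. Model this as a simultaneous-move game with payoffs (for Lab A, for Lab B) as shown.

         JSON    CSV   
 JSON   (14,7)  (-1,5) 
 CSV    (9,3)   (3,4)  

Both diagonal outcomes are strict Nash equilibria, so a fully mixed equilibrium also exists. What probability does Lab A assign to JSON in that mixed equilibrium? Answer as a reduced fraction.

1/3

Lab A's mix p on JSON must make Lab B indifferent between JSON and CSV.
Lab B's payoff from JSON: 7p + 3(1−p). From CSV: 5p + 4(1−p).
Set equal: 2p = 1(1−p) → p = 1/3.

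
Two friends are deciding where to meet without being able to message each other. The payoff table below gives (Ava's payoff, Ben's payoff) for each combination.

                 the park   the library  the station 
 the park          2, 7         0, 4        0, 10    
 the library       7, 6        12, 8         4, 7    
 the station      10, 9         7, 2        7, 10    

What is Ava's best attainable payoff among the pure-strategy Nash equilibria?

Both the library is a pure NE (Ava: 12 ≥ 7; Ben: 8 ≥ 7). Ava gets 12.
Both the station is a pure NE (Ava: 7 ≥ 4; Ben: 10 ≥ 9). Ava gets 7.
Every other cell has a profitable deviation for at least one player. Highest of {12, 7} is 12.

12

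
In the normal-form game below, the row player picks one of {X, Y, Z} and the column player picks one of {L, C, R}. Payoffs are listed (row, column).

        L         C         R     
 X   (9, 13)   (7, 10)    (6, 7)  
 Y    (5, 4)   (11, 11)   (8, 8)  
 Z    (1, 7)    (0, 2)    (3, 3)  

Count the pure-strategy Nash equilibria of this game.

2

(X, L): the row player gets 9 (best alternative 5); the column player gets 13 (best alternative 10). Neither deviates — NE.
(Y, C): the row player gets 11 (best alternative 7); the column player gets 11 (best alternative 8). Neither deviates — NE.
(Z, R) is not a NE: the row player would switch to Y (8 > 3).
No other cell survives both best-response checks, so there are 2 pure NE.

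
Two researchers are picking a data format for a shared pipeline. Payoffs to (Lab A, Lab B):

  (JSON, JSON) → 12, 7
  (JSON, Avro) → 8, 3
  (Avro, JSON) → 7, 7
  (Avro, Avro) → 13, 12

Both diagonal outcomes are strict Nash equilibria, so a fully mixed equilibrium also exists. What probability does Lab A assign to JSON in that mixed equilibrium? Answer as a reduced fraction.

5/9

Lab A's mix p on JSON must make Lab B indifferent between JSON and Avro.
Lab B's payoff from JSON: 7p + 7(1−p). From Avro: 3p + 12(1−p).
Set equal: 4p = 5(1−p) → p = 5/9.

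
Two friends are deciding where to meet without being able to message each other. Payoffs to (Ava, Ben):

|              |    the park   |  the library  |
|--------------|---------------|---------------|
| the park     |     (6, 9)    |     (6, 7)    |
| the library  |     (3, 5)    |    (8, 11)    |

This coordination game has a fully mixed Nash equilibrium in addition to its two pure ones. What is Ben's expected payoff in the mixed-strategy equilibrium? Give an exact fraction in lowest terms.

8

Ava mixes with probability p on the park, chosen so Ben is indifferent: 9p + 5(1−p) = 7p + 11(1−p) gives p = 3/4.
Ben's expected payoff is 9·3/4 + 5·1/4 = 8.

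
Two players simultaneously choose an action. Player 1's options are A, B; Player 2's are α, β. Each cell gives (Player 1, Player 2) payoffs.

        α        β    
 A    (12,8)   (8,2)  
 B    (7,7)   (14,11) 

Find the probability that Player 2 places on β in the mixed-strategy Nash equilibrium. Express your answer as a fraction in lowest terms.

5/11

Player 2's mix q on α must make Player 1 indifferent between A and B.
Player 1's payoff from A: 12q + 8(1−q). From B: 7q + 14(1−q).
Set equal: 5q = 6(1−q) → q = 6/11.
Probability on β is 1 − 6/11 = 5/11.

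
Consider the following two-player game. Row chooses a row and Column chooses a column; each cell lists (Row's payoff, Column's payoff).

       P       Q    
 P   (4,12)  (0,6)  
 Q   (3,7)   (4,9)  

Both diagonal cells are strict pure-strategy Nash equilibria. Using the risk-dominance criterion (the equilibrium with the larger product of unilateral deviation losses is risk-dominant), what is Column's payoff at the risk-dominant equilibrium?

At both P: Row loses 4 − 3 = 1 by deviating; Column loses 12 − 6 = 6. Product = 1·6 = 6.
At both Q: Row loses 4 − 0 = 4 by deviating; Column loses 9 − 7 = 2. Product = 4·2 = 8.
8 > 6, so both Q is risk-dominant. Column's payoff there is 9.

9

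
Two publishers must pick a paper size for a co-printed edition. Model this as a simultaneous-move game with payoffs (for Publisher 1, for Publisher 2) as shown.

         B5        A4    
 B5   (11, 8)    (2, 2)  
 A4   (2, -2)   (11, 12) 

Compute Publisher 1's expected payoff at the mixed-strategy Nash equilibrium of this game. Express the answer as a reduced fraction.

Publisher 2 mixes with probability q on B5, chosen so Publisher 1 is indifferent: 11q + 2(1−q) = 2q + 11(1−q) gives q = 1/2.
Publisher 1's expected payoff (from either row, since indifferent) is 11·1/2 + 2·1/2 = 13/2.

13/2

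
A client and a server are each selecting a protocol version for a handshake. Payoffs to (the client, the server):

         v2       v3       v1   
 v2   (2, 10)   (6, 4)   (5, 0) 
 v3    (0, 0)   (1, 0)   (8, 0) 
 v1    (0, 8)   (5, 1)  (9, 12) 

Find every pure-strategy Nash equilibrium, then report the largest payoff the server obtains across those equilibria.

12

Both v2 is a pure NE (the client: 2 ≥ 0; the server: 10 ≥ 4). The server gets 10.
Both v1 is a pure NE (the client: 9 ≥ 8; the server: 12 ≥ 8). The server gets 12.
Every other cell has a profitable deviation for at least one player. Highest of {10, 12} is 12.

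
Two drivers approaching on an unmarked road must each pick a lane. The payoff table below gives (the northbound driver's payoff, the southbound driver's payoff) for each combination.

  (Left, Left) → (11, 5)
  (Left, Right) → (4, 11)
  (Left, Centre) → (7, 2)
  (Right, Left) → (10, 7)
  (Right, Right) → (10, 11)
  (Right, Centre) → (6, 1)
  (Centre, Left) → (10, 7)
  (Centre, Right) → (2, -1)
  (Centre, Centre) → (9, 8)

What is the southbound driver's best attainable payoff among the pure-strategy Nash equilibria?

Both Right is a pure NE (the northbound driver: 10 ≥ 4; the southbound driver: 11 ≥ 7). The southbound driver gets 11.
Both Centre is a pure NE (the northbound driver: 9 ≥ 7; the southbound driver: 8 ≥ 7). The southbound driver gets 8.
Every other cell has a profitable deviation for at least one player. Highest of {11, 8} is 11.

11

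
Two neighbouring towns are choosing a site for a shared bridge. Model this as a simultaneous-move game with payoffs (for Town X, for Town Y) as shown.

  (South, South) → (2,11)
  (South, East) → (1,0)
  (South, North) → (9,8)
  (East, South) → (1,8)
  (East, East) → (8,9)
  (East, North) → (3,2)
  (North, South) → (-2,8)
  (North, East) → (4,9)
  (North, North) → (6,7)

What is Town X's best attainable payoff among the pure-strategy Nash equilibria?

Both South is a pure NE (Town X: 2 ≥ 1; Town Y: 11 ≥ 8). Town X gets 2.
Both East is a pure NE (Town X: 8 ≥ 4; Town Y: 9 ≥ 8). Town X gets 8.
Every other cell has a profitable deviation for at least one player. Highest of {2, 8} is 8.

8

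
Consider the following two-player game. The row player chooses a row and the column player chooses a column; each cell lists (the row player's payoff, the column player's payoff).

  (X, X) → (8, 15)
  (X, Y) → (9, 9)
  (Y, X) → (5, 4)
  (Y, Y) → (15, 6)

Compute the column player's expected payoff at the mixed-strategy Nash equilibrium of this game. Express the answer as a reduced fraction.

27/4

The row player mixes with probability p on X, chosen so the column player is indifferent: 15p + 4(1−p) = 9p + 6(1−p) gives p = 1/4.
The column player's expected payoff is 15·1/4 + 4·3/4 = 27/4.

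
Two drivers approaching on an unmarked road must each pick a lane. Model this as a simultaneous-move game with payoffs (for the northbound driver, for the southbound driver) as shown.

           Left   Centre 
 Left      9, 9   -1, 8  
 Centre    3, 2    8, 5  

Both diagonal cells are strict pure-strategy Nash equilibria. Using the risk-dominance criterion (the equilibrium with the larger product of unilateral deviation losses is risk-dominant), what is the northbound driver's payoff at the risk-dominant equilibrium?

At both Left: the northbound driver loses 9 − 3 = 6 by deviating; the southbound driver loses 9 − 8 = 1. Product = 6·1 = 6.
At both Centre: the northbound driver loses 8 − (-1) = 9 by deviating; the southbound driver loses 5 − 2 = 3. Product = 9·3 = 27.
27 > 6, so both Centre is risk-dominant. The northbound driver's payoff there is 8.

8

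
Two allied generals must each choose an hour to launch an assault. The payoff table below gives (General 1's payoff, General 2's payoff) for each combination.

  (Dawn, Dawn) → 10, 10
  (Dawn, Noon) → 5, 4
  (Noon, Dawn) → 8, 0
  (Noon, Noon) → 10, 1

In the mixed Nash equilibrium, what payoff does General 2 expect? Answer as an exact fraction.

10/7

General 1 mixes with probability p on Dawn, chosen so General 2 is indifferent: 10p + 0(1−p) = 4p + 1(1−p) gives p = 1/7.
General 2's expected payoff is 10·1/7 + 0·6/7 = 10/7.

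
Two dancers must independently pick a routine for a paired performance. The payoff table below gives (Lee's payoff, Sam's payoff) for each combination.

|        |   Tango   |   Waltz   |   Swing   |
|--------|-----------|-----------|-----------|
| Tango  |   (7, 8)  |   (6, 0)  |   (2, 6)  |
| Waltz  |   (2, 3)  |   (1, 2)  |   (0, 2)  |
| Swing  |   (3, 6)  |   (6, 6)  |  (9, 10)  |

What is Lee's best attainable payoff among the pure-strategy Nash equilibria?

Both Tango is a pure NE (Lee: 7 ≥ 3; Sam: 8 ≥ 6). Lee gets 7.
Both Swing is a pure NE (Lee: 9 ≥ 2; Sam: 10 ≥ 6). Lee gets 9.
Every other cell has a profitable deviation for at least one player. Highest of {7, 9} is 9.

9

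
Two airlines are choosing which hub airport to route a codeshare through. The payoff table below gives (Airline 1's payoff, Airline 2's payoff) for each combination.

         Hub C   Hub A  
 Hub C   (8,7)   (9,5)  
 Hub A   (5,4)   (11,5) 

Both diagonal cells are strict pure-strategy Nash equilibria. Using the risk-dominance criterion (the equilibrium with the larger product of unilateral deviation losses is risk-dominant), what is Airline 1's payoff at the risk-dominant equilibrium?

8

At both Hub C: Airline 1 loses 8 − 5 = 3 by deviating; Airline 2 loses 7 − 5 = 2. Product = 3·2 = 6.
At both Hub A: Airline 1 loses 11 − 9 = 2 by deviating; Airline 2 loses 5 − 4 = 1. Product = 2·1 = 2.
6 > 2, so both Hub C is risk-dominant. Airline 1's payoff there is 8.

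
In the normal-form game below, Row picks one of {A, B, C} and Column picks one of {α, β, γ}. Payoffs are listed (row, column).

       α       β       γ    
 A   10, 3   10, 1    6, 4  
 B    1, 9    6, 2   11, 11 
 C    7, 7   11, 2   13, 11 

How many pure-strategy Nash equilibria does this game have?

(C, γ): Row gets 13 (best alternative 11); Column gets 11 (best alternative 7). Neither deviates — NE.
(A, α) is not a NE: Column would switch to γ (4 > 3).
No other cell survives both best-response checks, so there is 1 pure NE.

1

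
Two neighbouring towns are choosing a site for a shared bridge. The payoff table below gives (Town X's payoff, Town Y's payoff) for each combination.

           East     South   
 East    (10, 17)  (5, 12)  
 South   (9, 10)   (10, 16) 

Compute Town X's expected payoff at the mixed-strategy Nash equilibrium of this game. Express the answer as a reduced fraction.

55/6

Town Y mixes with probability q on East, chosen so Town X is indifferent: 10q + 5(1−q) = 9q + 10(1−q) gives q = 5/6.
Town X's expected payoff (from either row, since indifferent) is 10·5/6 + 5·1/6 = 55/6.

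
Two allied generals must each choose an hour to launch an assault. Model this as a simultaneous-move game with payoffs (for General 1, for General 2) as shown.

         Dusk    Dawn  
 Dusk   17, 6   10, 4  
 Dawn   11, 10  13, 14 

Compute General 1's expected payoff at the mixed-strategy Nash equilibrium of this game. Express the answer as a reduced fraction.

General 2 mixes with probability q on Dusk, chosen so General 1 is indifferent: 17q + 10(1−q) = 11q + 13(1−q) gives q = 1/3.
General 1's expected payoff (from either row, since indifferent) is 17·1/3 + 10·2/3 = 37/3.

37/3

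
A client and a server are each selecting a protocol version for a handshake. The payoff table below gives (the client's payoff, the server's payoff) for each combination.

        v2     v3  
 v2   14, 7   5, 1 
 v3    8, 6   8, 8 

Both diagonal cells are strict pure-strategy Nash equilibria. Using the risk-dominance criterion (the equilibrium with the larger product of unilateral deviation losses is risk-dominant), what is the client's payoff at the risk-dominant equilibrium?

At both v2: the client loses 14 − 8 = 6 by deviating; the server loses 7 − 1 = 6. Product = 6·6 = 36.
At both v3: the client loses 8 − 5 = 3 by deviating; the server loses 8 − 6 = 2. Product = 3·2 = 6.
36 > 6, so both v2 is risk-dominant. The client's payoff there is 14.

14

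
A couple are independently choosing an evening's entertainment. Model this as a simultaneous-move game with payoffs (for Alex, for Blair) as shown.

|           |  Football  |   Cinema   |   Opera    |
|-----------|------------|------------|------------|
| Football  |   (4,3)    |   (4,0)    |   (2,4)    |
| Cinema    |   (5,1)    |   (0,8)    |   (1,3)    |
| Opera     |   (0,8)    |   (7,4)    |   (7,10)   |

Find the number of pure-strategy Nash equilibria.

1

Both Opera: Alex gets 7 (best alternative 2); Blair gets 10 (best alternative 8). Neither deviates — NE.
Both Cinema is not a NE: Alex would switch to Opera (7 > 0).
No other cell survives both best-response checks, so there is 1 pure NE.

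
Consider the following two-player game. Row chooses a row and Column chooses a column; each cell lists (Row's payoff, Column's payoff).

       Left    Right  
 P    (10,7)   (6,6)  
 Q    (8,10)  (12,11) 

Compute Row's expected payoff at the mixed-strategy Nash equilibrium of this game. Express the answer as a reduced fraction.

9

Column mixes with probability q on Left, chosen so Row is indifferent: 10q + 6(1−q) = 8q + 12(1−q) gives q = 3/4.
Row's expected payoff (from either row, since indifferent) is 10·3/4 + 6·1/4 = 9.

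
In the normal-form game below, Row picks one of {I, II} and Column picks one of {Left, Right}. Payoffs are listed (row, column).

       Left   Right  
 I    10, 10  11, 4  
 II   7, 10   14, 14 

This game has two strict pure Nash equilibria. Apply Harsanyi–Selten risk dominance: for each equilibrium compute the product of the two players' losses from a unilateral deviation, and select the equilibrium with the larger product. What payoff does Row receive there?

At (I, Left): Row loses 10 − 7 = 3 by deviating; Column loses 10 − 4 = 6. Product = 3·6 = 18.
At (II, Right): Row loses 14 − 11 = 3 by deviating; Column loses 14 − 10 = 4. Product = 3·4 = 12.
18 > 12, so (I, Left) is risk-dominant. Row's payoff there is 10.

10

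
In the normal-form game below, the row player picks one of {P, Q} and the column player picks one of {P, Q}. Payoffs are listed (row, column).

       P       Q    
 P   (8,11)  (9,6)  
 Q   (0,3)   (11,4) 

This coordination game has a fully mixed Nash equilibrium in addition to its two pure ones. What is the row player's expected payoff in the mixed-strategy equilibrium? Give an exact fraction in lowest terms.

The column player mixes with probability q on P, chosen so the row player is indifferent: 8q + 9(1−q) = 0q + 11(1−q) gives q = 1/5.
The row player's expected payoff (from either row, since indifferent) is 8·1/5 + 9·4/5 = 44/5.

44/5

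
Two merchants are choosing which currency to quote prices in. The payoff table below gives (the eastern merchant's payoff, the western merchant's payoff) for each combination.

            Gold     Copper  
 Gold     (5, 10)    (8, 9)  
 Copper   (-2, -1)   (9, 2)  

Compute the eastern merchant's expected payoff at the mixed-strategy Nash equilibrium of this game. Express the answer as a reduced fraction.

The western merchant mixes with probability q on Gold, chosen so the eastern merchant is indifferent: 5q + 8(1−q) = (-2)q + 9(1−q) gives q = 1/8.
The eastern merchant's expected payoff (from either row, since indifferent) is 5·1/8 + 8·7/8 = 61/8.

61/8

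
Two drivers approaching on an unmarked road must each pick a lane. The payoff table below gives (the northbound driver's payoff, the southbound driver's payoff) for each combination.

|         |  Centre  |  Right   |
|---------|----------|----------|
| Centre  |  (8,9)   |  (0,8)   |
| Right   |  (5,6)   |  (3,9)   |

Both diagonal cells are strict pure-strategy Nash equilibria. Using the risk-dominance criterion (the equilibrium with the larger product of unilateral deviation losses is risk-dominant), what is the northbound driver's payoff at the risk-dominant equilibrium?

3

At both Centre: the northbound driver loses 8 − 5 = 3 by deviating; the southbound driver loses 9 − 8 = 1. Product = 3·1 = 3.
At both Right: the northbound driver loses 3 − 0 = 3 by deviating; the southbound driver loses 9 − 6 = 3. Product = 3·3 = 9.
9 > 3, so both Right is risk-dominant. The northbound driver's payoff there is 3.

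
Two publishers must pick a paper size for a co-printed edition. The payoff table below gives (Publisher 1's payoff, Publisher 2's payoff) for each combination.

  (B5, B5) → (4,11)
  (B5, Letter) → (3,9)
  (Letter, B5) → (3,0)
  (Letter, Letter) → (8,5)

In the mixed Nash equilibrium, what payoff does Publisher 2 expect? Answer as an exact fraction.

55/7

Publisher 1 mixes with probability p on B5, chosen so Publisher 2 is indifferent: 11p + 0(1−p) = 9p + 5(1−p) gives p = 5/7.
Publisher 2's expected payoff is 11·5/7 + 0·2/7 = 55/7.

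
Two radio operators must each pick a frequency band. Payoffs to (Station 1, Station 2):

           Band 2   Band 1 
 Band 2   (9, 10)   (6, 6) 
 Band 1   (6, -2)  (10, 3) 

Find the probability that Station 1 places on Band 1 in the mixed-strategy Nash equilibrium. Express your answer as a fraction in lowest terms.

Station 1's mix p on Band 2 must make Station 2 indifferent between Band 2 and Band 1.
Station 2's payoff from Band 2: 10p + (-2)(1−p). From Band 1: 6p + 3(1−p).
Set equal: 4p = 5(1−p) → p = 5/9.
Probability on Band 1 is 1 − 5/9 = 4/9.

4/9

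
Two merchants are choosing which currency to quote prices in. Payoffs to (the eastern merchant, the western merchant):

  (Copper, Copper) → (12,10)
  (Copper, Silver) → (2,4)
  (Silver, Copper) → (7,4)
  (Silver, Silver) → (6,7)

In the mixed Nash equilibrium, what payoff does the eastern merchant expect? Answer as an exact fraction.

The western merchant mixes with probability q on Copper, chosen so the eastern merchant is indifferent: 12q + 2(1−q) = 7q + 6(1−q) gives q = 4/9.
The eastern merchant's expected payoff (from either row, since indifferent) is 12·4/9 + 2·5/9 = 58/9.

58/9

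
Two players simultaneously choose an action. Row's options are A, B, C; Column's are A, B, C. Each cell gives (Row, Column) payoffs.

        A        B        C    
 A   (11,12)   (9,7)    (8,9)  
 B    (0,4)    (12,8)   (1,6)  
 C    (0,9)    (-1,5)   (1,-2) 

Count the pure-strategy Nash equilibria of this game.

Both A: Row gets 11 (best alternative 0); Column gets 12 (best alternative 9). Neither deviates — NE.
Both B: Row gets 12 (best alternative 9); Column gets 8 (best alternative 6). Neither deviates — NE.
Both C is not a NE: Row would switch to A (8 > 1).
No other cell survives both best-response checks, so there are 2 pure NE.

2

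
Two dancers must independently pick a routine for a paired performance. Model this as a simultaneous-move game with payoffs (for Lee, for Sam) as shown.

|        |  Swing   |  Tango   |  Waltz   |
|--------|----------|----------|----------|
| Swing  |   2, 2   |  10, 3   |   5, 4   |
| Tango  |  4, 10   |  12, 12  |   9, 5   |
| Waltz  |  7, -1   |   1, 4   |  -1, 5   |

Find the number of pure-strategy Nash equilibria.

Both Tango: Lee gets 12 (best alternative 10); Sam gets 12 (best alternative 10). Neither deviates — NE.
Both Waltz is not a NE: Lee would switch to Tango (9 > -1).
No other cell survives both best-response checks, so there is 1 pure NE.

1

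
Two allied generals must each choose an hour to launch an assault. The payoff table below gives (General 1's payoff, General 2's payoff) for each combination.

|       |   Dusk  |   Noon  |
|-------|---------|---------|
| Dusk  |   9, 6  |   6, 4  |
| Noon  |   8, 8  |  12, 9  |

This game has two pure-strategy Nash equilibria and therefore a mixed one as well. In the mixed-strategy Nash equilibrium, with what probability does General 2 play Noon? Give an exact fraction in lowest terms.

General 2's mix q on Dusk must make General 1 indifferent between Dusk and Noon.
General 1's payoff from Dusk: 9q + 6(1−q). From Noon: 8q + 12(1−q).
Set equal: 1q = 6(1−q) → q = 6/7.
Probability on Noon is 1 − 6/7 = 1/7.

1/7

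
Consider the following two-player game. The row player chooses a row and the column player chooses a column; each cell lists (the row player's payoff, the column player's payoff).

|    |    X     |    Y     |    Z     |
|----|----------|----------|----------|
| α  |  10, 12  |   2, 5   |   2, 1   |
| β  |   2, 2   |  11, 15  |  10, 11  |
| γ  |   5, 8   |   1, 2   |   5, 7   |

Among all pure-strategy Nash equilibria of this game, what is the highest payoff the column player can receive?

15

(α, X) is a pure NE (the row player: 10 ≥ 5; the column player: 12 ≥ 5). The column player gets 12.
(β, Y) is a pure NE (the row player: 11 ≥ 2; the column player: 15 ≥ 11). The column player gets 15.
Every other cell has a profitable deviation for at least one player. Highest of {12, 15} is 15.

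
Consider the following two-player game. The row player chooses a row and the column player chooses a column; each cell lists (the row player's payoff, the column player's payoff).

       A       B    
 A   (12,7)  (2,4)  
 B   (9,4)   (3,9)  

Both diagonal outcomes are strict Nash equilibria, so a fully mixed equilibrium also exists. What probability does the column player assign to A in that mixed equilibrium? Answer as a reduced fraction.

1/4

The column player's mix q on A must make the row player indifferent between A and B.
The row player's payoff from A: 12q + 2(1−q). From B: 9q + 3(1−q).
Set equal: 3q = 1(1−q) → q = 1/4.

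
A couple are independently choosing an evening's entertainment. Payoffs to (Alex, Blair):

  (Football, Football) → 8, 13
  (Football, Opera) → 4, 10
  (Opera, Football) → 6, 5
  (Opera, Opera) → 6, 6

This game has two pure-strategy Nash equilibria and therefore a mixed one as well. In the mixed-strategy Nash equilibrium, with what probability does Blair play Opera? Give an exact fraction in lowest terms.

Blair's mix q on Football must make Alex indifferent between Football and Opera.
Alex's payoff from Football: 8q + 4(1−q). From Opera: 6q + 6(1−q).
Set equal: 2q = 2(1−q) → q = 2/4 = 1/2.
Probability on Opera is 1 − 1/2 = 1/2.

1/2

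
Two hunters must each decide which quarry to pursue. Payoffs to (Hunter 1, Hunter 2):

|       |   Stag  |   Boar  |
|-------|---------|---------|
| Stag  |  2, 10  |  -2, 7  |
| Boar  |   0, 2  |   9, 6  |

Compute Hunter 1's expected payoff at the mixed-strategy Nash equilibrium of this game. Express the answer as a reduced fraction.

18/13

Hunter 2 mixes with probability q on Stag, chosen so Hunter 1 is indifferent: 2q + (-2)(1−q) = 0q + 9(1−q) gives q = 11/13.
Hunter 1's expected payoff (from either row, since indifferent) is 2·11/13 + (-2)·2/13 = 18/13.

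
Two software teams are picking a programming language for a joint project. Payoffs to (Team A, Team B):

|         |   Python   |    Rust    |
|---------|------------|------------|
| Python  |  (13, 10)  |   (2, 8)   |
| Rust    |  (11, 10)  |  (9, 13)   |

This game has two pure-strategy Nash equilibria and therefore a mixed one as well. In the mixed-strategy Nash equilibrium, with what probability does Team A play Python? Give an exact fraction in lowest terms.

3/5

Team A's mix p on Python must make Team B indifferent between Python and Rust.
Team B's payoff from Python: 10p + 10(1−p). From Rust: 8p + 13(1−p).
Set equal: 2p = 3(1−p) → p = 3/5.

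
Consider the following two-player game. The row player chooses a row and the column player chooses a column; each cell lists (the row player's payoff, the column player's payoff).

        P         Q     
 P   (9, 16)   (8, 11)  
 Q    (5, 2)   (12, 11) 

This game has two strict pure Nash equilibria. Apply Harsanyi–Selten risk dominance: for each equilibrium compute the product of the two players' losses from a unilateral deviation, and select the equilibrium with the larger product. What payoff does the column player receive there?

11

At both P: the row player loses 9 − 5 = 4 by deviating; the column player loses 16 − 11 = 5. Product = 4·5 = 20.
At both Q: the row player loses 12 − 8 = 4 by deviating; the column player loses 11 − 2 = 9. Product = 4·9 = 36.
36 > 20, so both Q is risk-dominant. The column player's payoff there is 11.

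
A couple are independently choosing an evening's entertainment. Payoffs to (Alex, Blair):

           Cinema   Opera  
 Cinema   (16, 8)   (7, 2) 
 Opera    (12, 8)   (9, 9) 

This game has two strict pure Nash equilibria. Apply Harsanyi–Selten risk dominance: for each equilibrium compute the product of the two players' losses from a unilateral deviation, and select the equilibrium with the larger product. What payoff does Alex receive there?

At both Cinema: Alex loses 16 − 12 = 4 by deviating; Blair loses 8 − 2 = 6. Product = 4·6 = 24.
At both Opera: Alex loses 9 − 7 = 2 by deviating; Blair loses 9 − 8 = 1. Product = 2·1 = 2.
24 > 2, so both Cinema is risk-dominant. Alex's payoff there is 16.

16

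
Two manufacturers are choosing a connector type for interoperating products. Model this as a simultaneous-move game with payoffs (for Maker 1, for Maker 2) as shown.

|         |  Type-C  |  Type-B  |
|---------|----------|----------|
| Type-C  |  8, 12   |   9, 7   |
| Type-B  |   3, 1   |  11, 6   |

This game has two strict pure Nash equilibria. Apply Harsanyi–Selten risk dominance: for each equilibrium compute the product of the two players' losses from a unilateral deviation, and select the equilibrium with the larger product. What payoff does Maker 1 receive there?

8

At both Type-C: Maker 1 loses 8 − 3 = 5 by deviating; Maker 2 loses 12 − 7 = 5. Product = 5·5 = 25.
At both Type-B: Maker 1 loses 11 − 9 = 2 by deviating; Maker 2 loses 6 − 1 = 5. Product = 2·5 = 10.
25 > 10, so both Type-C is risk-dominant. Maker 1's payoff there is 8.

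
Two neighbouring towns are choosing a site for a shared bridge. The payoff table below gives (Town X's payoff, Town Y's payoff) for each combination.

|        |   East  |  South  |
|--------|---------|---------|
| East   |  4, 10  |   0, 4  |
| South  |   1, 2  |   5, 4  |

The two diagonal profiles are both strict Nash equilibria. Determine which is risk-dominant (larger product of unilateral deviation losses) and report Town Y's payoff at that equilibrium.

10

At both East: Town X loses 4 − 1 = 3 by deviating; Town Y loses 10 − 4 = 6. Product = 3·6 = 18.
At both South: Town X loses 5 − 0 = 5 by deviating; Town Y loses 4 − 2 = 2. Product = 5·2 = 10.
18 > 10, so both East is risk-dominant. Town Y's payoff there is 10.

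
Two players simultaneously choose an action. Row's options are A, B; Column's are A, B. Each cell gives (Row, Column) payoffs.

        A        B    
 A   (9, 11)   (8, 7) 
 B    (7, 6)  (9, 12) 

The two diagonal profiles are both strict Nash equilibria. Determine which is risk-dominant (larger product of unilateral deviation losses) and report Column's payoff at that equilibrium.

11

At both A: Row loses 9 − 7 = 2 by deviating; Column loses 11 − 7 = 4. Product = 2·4 = 8.
At both B: Row loses 9 − 8 = 1 by deviating; Column loses 12 − 6 = 6. Product = 1·6 = 6.
8 > 6, so both A is risk-dominant. Column's payoff there is 11.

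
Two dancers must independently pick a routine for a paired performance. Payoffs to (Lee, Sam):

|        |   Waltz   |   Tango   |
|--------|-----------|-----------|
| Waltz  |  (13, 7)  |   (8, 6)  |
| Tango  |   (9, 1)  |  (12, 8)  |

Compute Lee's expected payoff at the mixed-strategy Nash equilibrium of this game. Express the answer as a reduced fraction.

Sam mixes with probability q on Waltz, chosen so Lee is indifferent: 13q + 8(1−q) = 9q + 12(1−q) gives q = 1/2.
Lee's expected payoff (from either row, since indifferent) is 13·1/2 + 8·1/2 = 21/2.

21/2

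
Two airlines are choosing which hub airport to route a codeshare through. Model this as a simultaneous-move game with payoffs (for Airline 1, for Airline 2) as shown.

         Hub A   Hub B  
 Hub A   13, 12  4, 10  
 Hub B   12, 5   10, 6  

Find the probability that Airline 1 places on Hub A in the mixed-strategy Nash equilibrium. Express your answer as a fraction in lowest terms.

Airline 1's mix p on Hub A must make Airline 2 indifferent between Hub A and Hub B.
Airline 2's payoff from Hub A: 12p + 5(1−p). From Hub B: 10p + 6(1−p).
Set equal: 2p = 1(1−p) → p = 1/3.

1/3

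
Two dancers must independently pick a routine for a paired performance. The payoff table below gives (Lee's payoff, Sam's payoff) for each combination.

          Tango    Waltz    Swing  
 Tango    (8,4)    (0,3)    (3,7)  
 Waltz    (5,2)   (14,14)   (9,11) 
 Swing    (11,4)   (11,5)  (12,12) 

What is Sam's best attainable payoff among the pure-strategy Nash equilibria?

Both Waltz is a pure NE (Lee: 14 ≥ 11; Sam: 14 ≥ 11). Sam gets 14.
Both Swing is a pure NE (Lee: 12 ≥ 9; Sam: 12 ≥ 5). Sam gets 12.
Every other cell has a profitable deviation for at least one player. Highest of {14, 12} is 14.

14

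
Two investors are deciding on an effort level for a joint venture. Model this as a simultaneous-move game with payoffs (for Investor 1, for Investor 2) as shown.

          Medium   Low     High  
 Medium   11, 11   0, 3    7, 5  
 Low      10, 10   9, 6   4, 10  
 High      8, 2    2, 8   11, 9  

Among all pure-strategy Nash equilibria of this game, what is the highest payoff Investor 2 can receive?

11

Both Medium is a pure NE (Investor 1: 11 ≥ 10; Investor 2: 11 ≥ 5). Investor 2 gets 11.
Both High is a pure NE (Investor 1: 11 ≥ 7; Investor 2: 9 ≥ 8). Investor 2 gets 9.
Every other cell has a profitable deviation for at least one player. Highest of {11, 9} is 11.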